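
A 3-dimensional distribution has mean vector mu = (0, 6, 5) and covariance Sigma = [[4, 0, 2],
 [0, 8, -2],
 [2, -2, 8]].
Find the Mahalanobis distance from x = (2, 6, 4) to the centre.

Step 1 — centre the observation: (x - mu) = (2, 0, -1).

Step 2 — invert Sigma (cofactor / det for 3×3, or solve directly):
  Sigma^{-1} = [[0.2885, -0.0192, -0.0769],
 [-0.0192, 0.1346, 0.0385],
 [-0.0769, 0.0385, 0.1538]].

Step 3 — form the quadratic (x - mu)^T · Sigma^{-1} · (x - mu):
  Sigma^{-1} · (x - mu) = (0.6538, -0.0769, -0.3077).
  (x - mu)^T · [Sigma^{-1} · (x - mu)] = (2)·(0.6538) + (0)·(-0.0769) + (-1)·(-0.3077) = 1.6154.

Step 4 — take square root: d = √(1.6154) ≈ 1.271.

d(x, mu) = √(1.6154) ≈ 1.271


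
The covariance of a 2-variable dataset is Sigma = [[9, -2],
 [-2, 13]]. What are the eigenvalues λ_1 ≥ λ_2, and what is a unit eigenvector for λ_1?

Step 1 — characteristic polynomial of 2×2 Sigma:
  det(Sigma - λI) = λ² - trace · λ + det = 0.
  trace = 9 + 13 = 22, det = 9·13 - (-2)² = 113.
Step 2 — discriminant:
  Δ = trace² - 4·det = 484 - 452 = 32.
Step 3 — eigenvalues:
  λ = (trace ± √Δ)/2 = (22 ± 5.6569)/2,
  λ_1 = 13.8284,  λ_2 = 8.1716.

Step 4 — unit eigenvector for λ_1: solve (Sigma - λ_1 I)v = 0. First row:
  (9 - 13.8284)·v_x + (-2)·v_y = 0, i.e. (-4.8284)·v_x + (-2)·v_y = 0,
  so v ∝ (b, λ_1 - a) = (-2, 4.8284); multiply by -1 so the first entry is positive: u = (2, -4.8284).
  ||u|| = √((2)² + (-4.8284)²) = √(27.3137) ≈ 5.2263,
  v_1 = u/||u|| ≈ (0.3827, -0.9239) (||v_1|| = 1).

λ_1 = 13.8284,  λ_2 = 8.1716;  v_1 ≈ (0.3827, -0.9239)


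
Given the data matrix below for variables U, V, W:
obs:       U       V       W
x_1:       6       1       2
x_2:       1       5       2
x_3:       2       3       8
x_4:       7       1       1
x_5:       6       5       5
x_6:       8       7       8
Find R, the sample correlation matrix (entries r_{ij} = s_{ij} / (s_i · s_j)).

Step 1 — column means:
  mean(U) = (6 + 1 + 2 + 7 + 6 + 8) / 6 = 30/6 = 5
  mean(V) = (1 + 5 + 3 + 1 + 5 + 7) / 6 = 22/6 = 3.6667
  mean(W) = (2 + 2 + 8 + 1 + 5 + 8) / 6 = 26/6 = 4.3333

Step 2 — sample variances and covariances s[i,j] = (1/(n-1)) · Σ_k (x_{k,i} - mean_i) · (x_{k,j} - mean_j), with n-1 = 5:
  s[U,U] = ((1)·(1) + (-4)·(-4) + (-3)·(-3) + (2)·(2) + (1)·(1) + (3)·(3)) / 5 = 40/5 = 8
  s[U,V] = ((1)·(-2.6667) + (-4)·(1.3333) + (-3)·(-0.6667) + (2)·(-2.6667) + (1)·(1.3333) + (3)·(3.3333)) / 5 = 0/5 = 0
  s[U,W] = ((1)·(-2.3333) + (-4)·(-2.3333) + (-3)·(3.6667) + (2)·(-3.3333) + (1)·(0.6667) + (3)·(3.6667)) / 5 = 1/5 = 0.2
  s[V,V] = ((-2.6667)·(-2.6667) + (1.3333)·(1.3333) + (-0.6667)·(-0.6667) + (-2.6667)·(-2.6667) + (1.3333)·(1.3333) + (3.3333)·(3.3333)) / 5 = 29.3333/5 = 5.8667
  s[V,W] = ((-2.6667)·(-2.3333) + (1.3333)·(-2.3333) + (-0.6667)·(3.6667) + (-2.6667)·(-3.3333) + (1.3333)·(0.6667) + (3.3333)·(3.6667)) / 5 = 22.6667/5 = 4.5333
  s[W,W] = ((-2.3333)·(-2.3333) + (-2.3333)·(-2.3333) + (3.6667)·(3.6667) + (-3.3333)·(-3.3333) + (0.6667)·(0.6667) + (3.6667)·(3.6667)) / 5 = 49.3333/5 = 9.8667
  Sample standard deviations s_i = √(s[i,i]):
  s(U) = √(8) = 2.8284
  s(V) = √(5.8667) = 2.4221
  s(W) = √(9.8667) = 3.1411

Step 3 — r_{ij} = s_{ij} / (s_i · s_j):
  r[U,U] = 1 (diagonal).
  r[U,V] = 0 / (2.8284 · 2.4221) = 0 / 6.8508 = 0
  r[U,W] = 0.2 / (2.8284 · 3.1411) = 0.2 / 8.8844 = 0.0225
  r[V,V] = 1 (diagonal).
  r[V,W] = 4.5333 / (2.4221 · 3.1411) = 4.5333 / 7.6082 = 0.5958
  r[W,W] = 1 (diagonal).

R is symmetric with unit diagonal. Assembling:

R = [[1, 0, 0.0225],
 [0, 1, 0.5958],
 [0.0225, 0.5958, 1]]


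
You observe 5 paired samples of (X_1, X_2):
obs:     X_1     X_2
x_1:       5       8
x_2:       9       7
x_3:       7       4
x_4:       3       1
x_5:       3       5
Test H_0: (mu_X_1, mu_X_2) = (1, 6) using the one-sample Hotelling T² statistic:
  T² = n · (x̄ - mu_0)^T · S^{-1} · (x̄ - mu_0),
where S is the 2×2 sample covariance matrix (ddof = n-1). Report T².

Step 1 — sample mean vector:
  mean(X_1) = (5 + 9 + 7 + 3 + 3) / 5 = 27/5 = 5.4
  mean(X_2) = (8 + 7 + 4 + 1 + 5) / 5 = 25/5 = 5
  x̄ = (5.4, 5),  deviation x̄ - mu_0 = (5.4, 5) - (1, 6) = (4.4, -1).

Step 2 — sample covariance matrix, S[i,j] = (1/(n-1)) · Σ_k (x_{k,i} - mean_i) · (x_{k,j} - mean_j), divisor n-1 = 4:
  S[X_1,X_1] = ((-0.4)·(-0.4) + (3.6)·(3.6) + (1.6)·(1.6) + (-2.4)·(-2.4) + (-2.4)·(-2.4)) / 4 = 27.2/4 = 6.8
  S[X_1,X_2] = ((-0.4)·(3) + (3.6)·(2) + (1.6)·(-1) + (-2.4)·(-4) + (-2.4)·(0)) / 4 = 14/4 = 3.5
  S[X_2,X_2] = ((3)·(3) + (2)·(2) + (-1)·(-1) + (-4)·(-4) + (0)·(0)) / 4 = 30/4 = 7.5
  S = [[6.8, 3.5],
 [3.5, 7.5]].

Step 3 — invert S. det(S) = 6.8·7.5 - (3.5)² = 38.75.
  S^{-1} = (1/det) · [[d, -b], [-b, a]] = [[0.1935, -0.0903],
 [-0.0903, 0.1755]].

Step 4 — quadratic form (x̄ - mu_0)^T · S^{-1} · (x̄ - mu_0):
  S^{-1} · (x̄ - mu_0) = (0.9419, -0.5729),
  (x̄ - mu_0)^T · [...] = (4.4)·(0.9419) + (-1)·(-0.5729) = 4.7174.

Step 5 — scale by n: T² = 5 · 4.7174 = 23.5871.

T² ≈ 23.5871


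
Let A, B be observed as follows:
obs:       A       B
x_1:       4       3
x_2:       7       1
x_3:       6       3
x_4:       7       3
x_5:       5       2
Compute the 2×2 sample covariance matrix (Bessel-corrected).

Step 1 — column means:
  mean(A) = (4 + 7 + 6 + 7 + 5) / 5 = 29/5 = 5.8
  mean(B) = (3 + 1 + 3 + 3 + 2) / 5 = 12/5 = 2.4

Step 2 — sample covariance S[i,j] = (1/(n-1)) · Σ_k (x_{k,i} - mean_i) · (x_{k,j} - mean_j), with n-1 = 4.
  S[A,A] = ((-1.8)·(-1.8) + (1.2)·(1.2) + (0.2)·(0.2) + (1.2)·(1.2) + (-0.8)·(-0.8)) / 4 = 6.8/4 = 1.7
  S[A,B] = ((-1.8)·(0.6) + (1.2)·(-1.4) + (0.2)·(0.6) + (1.2)·(0.6) + (-0.8)·(-0.4)) / 4 = -1.6/4 = -0.4
  S[B,B] = ((0.6)·(0.6) + (-1.4)·(-1.4) + (0.6)·(0.6) + (0.6)·(0.6) + (-0.4)·(-0.4)) / 4 = 3.2/4 = 0.8

S is symmetric (S[j,i] = S[i,j]). Assembling:

S = [[1.7, -0.4],
 [-0.4, 0.8]]


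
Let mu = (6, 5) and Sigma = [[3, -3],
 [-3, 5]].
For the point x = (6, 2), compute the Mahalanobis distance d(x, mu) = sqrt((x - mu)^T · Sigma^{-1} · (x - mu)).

Step 1 — centre the observation: (x - mu) = (0, -3).

Step 2 — invert Sigma. det(Sigma) = 3·5 - (-3)² = 6.
  Sigma^{-1} = (1/det) · [[d, -b], [-b, a]] = [[0.8333, 0.5],
 [0.5, 0.5]].

Step 3 — form the quadratic (x - mu)^T · Sigma^{-1} · (x - mu):
  Sigma^{-1} · (x - mu) = (-1.5, -1.5).
  (x - mu)^T · [Sigma^{-1} · (x - mu)] = (0)·(-1.5) + (-3)·(-1.5) = 4.5.

Step 4 — take square root: d = √(4.5) ≈ 2.1213.

d(x, mu) = √(4.5) ≈ 2.1213


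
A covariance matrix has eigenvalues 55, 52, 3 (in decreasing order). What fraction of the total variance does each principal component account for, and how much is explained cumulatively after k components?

Step 1 — total variance = trace(Sigma) = Σ λ_i = 55 + 52 + 3 = 110.

Step 2 — fraction explained by component i = λ_i / Σ λ:
  PC1: 55/110 = 0.5
  PC2: 52/110 = 0.4727
  PC3: 3/110 = 0.0273

Step 3 — cumulative fraction after k components = (λ_1 + ... + λ_k) / Σ λ:
  k = 1: 55/110 = 0.5
  k = 2: (55 + 52)/110 = 107/110 = 0.9727
  k = 3: (55 + 52 + 3)/110 = 110/110 = 1

Summary (fraction, with percent):

explained: PC1 0.5 (50%), PC2 0.4727 (47.27%), PC3 0.0273 (2.73%);  cumulative: 0.5, 0.9727, 1


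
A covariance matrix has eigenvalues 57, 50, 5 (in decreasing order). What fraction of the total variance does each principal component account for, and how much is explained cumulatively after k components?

Step 1 — total variance = trace(Sigma) = Σ λ_i = 57 + 50 + 5 = 112.

Step 2 — fraction explained by component i = λ_i / Σ λ:
  PC1: 57/112 = 0.5089
  PC2: 50/112 = 0.4464
  PC3: 5/112 = 0.0446

Step 3 — cumulative fraction after k components = (λ_1 + ... + λ_k) / Σ λ:
  k = 1: 57/112 = 0.5089
  k = 2: (57 + 50)/112 = 107/112 = 0.9554
  k = 3: (57 + 50 + 5)/112 = 112/112 = 1

Summary (fraction, with percent):

explained: PC1 0.5089 (50.89%), PC2 0.4464 (44.64%), PC3 0.0446 (4.46%);  cumulative: 0.5089, 0.9554, 1


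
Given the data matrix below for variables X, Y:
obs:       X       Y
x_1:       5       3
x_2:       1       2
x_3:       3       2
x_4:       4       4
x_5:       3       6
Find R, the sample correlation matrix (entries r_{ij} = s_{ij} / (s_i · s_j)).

Step 1 — column means:
  mean(X) = (5 + 1 + 3 + 4 + 3) / 5 = 16/5 = 3.2
  mean(Y) = (3 + 2 + 2 + 4 + 6) / 5 = 17/5 = 3.4

Step 2 — sample variances and covariances s[i,j] = (1/(n-1)) · Σ_k (x_{k,i} - mean_i) · (x_{k,j} - mean_j), with n-1 = 4:
  s[X,X] = ((1.8)·(1.8) + (-2.2)·(-2.2) + (-0.2)·(-0.2) + (0.8)·(0.8) + (-0.2)·(-0.2)) / 4 = 8.8/4 = 2.2
  s[X,Y] = ((1.8)·(-0.4) + (-2.2)·(-1.4) + (-0.2)·(-1.4) + (0.8)·(0.6) + (-0.2)·(2.6)) / 4 = 2.6/4 = 0.65
  s[Y,Y] = ((-0.4)·(-0.4) + (-1.4)·(-1.4) + (-1.4)·(-1.4) + (0.6)·(0.6) + (2.6)·(2.6)) / 4 = 11.2/4 = 2.8
  Sample standard deviations s_i = √(s[i,i]):
  s(X) = √(2.2) = 1.4832
  s(Y) = √(2.8) = 1.6733

Step 3 — r_{ij} = s_{ij} / (s_i · s_j):
  r[X,X] = 1 (diagonal).
  r[X,Y] = 0.65 / (1.4832 · 1.6733) = 0.65 / 2.4819 = 0.2619
  r[Y,Y] = 1 (diagonal).

R is symmetric with unit diagonal. Assembling:

R = [[1, 0.2619],
 [0.2619, 1]]


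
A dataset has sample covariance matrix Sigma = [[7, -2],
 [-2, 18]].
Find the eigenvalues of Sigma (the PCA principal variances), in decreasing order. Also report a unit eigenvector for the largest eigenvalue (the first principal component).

Step 1 — characteristic polynomial of 2×2 Sigma:
  det(Sigma - λI) = λ² - trace · λ + det = 0.
  trace = 7 + 18 = 25, det = 7·18 - (-2)² = 122.
Step 2 — discriminant:
  Δ = trace² - 4·det = 625 - 488 = 137.
Step 3 — eigenvalues:
  λ = (trace ± √Δ)/2 = (25 ± 11.7047)/2,
  λ_1 = 18.3523,  λ_2 = 6.6477.

Step 4 — unit eigenvector for λ_1: solve (Sigma - λ_1 I)v = 0. First row:
  (7 - 18.3523)·v_x + (-2)·v_y = 0, i.e. (-11.3523)·v_x + (-2)·v_y = 0,
  so v ∝ (b, λ_1 - a) = (-2, 11.3523); multiply by -1 so the first entry is positive: u = (2, -11.3523).
  ||u|| = √((2)² + (-11.3523)²) = √(132.8758) ≈ 11.5272,
  v_1 = u/||u|| ≈ (0.1735, -0.9848) (||v_1|| = 1).

λ_1 = 18.3523,  λ_2 = 6.6477;  v_1 ≈ (0.1735, -0.9848)


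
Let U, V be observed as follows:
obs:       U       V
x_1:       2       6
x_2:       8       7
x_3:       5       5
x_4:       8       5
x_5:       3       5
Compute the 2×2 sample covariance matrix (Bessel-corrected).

Step 1 — column means:
  mean(U) = (2 + 8 + 5 + 8 + 3) / 5 = 26/5 = 5.2
  mean(V) = (6 + 7 + 5 + 5 + 5) / 5 = 28/5 = 5.6

Step 2 — sample covariance S[i,j] = (1/(n-1)) · Σ_k (x_{k,i} - mean_i) · (x_{k,j} - mean_j), with n-1 = 4.
  S[U,U] = ((-3.2)·(-3.2) + (2.8)·(2.8) + (-0.2)·(-0.2) + (2.8)·(2.8) + (-2.2)·(-2.2)) / 4 = 30.8/4 = 7.7
  S[U,V] = ((-3.2)·(0.4) + (2.8)·(1.4) + (-0.2)·(-0.6) + (2.8)·(-0.6) + (-2.2)·(-0.6)) / 4 = 2.4/4 = 0.6
  S[V,V] = ((0.4)·(0.4) + (1.4)·(1.4) + (-0.6)·(-0.6) + (-0.6)·(-0.6) + (-0.6)·(-0.6)) / 4 = 3.2/4 = 0.8

S is symmetric (S[j,i] = S[i,j]). Assembling:

S = [[7.7, 0.6],
 [0.6, 0.8]]


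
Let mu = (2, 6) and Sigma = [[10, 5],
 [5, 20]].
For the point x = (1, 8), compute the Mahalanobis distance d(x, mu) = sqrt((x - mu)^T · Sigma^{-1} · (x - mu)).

Step 1 — centre the observation: (x - mu) = (-1, 2).

Step 2 — invert Sigma. det(Sigma) = 10·20 - (5)² = 175.
  Sigma^{-1} = (1/det) · [[d, -b], [-b, a]] = [[0.1143, -0.0286],
 [-0.0286, 0.0571]].

Step 3 — form the quadratic (x - mu)^T · Sigma^{-1} · (x - mu):
  Sigma^{-1} · (x - mu) = (-0.1714, 0.1429).
  (x - mu)^T · [Sigma^{-1} · (x - mu)] = (-1)·(-0.1714) + (2)·(0.1429) = 0.4571.

Step 4 — take square root: d = √(0.4571) ≈ 0.6761.

d(x, mu) = √(0.4571) ≈ 0.6761


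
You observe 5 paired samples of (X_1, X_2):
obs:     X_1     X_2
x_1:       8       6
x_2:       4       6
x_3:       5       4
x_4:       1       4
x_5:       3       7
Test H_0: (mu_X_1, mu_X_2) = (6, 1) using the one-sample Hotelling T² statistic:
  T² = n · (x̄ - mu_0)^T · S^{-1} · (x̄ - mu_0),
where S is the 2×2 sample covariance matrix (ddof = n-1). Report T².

Step 1 — sample mean vector:
  mean(X_1) = (8 + 4 + 5 + 1 + 3) / 5 = 21/5 = 4.2
  mean(X_2) = (6 + 6 + 4 + 4 + 7) / 5 = 27/5 = 5.4
  x̄ = (4.2, 5.4),  deviation x̄ - mu_0 = (4.2, 5.4) - (6, 1) = (-1.8, 4.4).

Step 2 — sample covariance matrix, S[i,j] = (1/(n-1)) · Σ_k (x_{k,i} - mean_i) · (x_{k,j} - mean_j), divisor n-1 = 4:
  S[X_1,X_1] = ((3.8)·(3.8) + (-0.2)·(-0.2) + (0.8)·(0.8) + (-3.2)·(-3.2) + (-1.2)·(-1.2)) / 4 = 26.8/4 = 6.7
  S[X_1,X_2] = ((3.8)·(0.6) + (-0.2)·(0.6) + (0.8)·(-1.4) + (-3.2)·(-1.4) + (-1.2)·(1.6)) / 4 = 3.6/4 = 0.9
  S[X_2,X_2] = ((0.6)·(0.6) + (0.6)·(0.6) + (-1.4)·(-1.4) + (-1.4)·(-1.4) + (1.6)·(1.6)) / 4 = 7.2/4 = 1.8
  S = [[6.7, 0.9],
 [0.9, 1.8]].

Step 3 — invert S. det(S) = 6.7·1.8 - (0.9)² = 11.25.
  S^{-1} = (1/det) · [[d, -b], [-b, a]] = [[0.16, -0.08],
 [-0.08, 0.5956]].

Step 4 — quadratic form (x̄ - mu_0)^T · S^{-1} · (x̄ - mu_0):
  S^{-1} · (x̄ - mu_0) = (-0.64, 2.7644),
  (x̄ - mu_0)^T · [...] = (-1.8)·(-0.64) + (4.4)·(2.7644) = 13.3156.

Step 5 — scale by n: T² = 5 · 13.3156 = 66.5778.

T² ≈ 66.5778


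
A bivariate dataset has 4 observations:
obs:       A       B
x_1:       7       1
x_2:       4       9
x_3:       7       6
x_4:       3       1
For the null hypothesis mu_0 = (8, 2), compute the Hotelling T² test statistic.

Step 1 — sample mean vector:
  mean(A) = (7 + 4 + 7 + 3) / 4 = 21/4 = 5.25
  mean(B) = (1 + 9 + 6 + 1) / 4 = 17/4 = 4.25
  x̄ = (5.25, 4.25),  deviation x̄ - mu_0 = (5.25, 4.25) - (8, 2) = (-2.75, 2.25).

Step 2 — sample covariance matrix, S[i,j] = (1/(n-1)) · Σ_k (x_{k,i} - mean_i) · (x_{k,j} - mean_j), divisor n-1 = 3:
  S[A,A] = ((1.75)·(1.75) + (-1.25)·(-1.25) + (1.75)·(1.75) + (-2.25)·(-2.25)) / 3 = 12.75/3 = 4.25
  S[A,B] = ((1.75)·(-3.25) + (-1.25)·(4.75) + (1.75)·(1.75) + (-2.25)·(-3.25)) / 3 = -1.25/3 = -0.4167
  S[B,B] = ((-3.25)·(-3.25) + (4.75)·(4.75) + (1.75)·(1.75) + (-3.25)·(-3.25)) / 3 = 46.75/3 = 15.5833
  S = [[4.25, -0.4167],
 [-0.4167, 15.5833]].

Step 3 — invert S. det(S) = 4.25·15.5833 - (-0.4167)² = 66.0556.
  S^{-1} = (1/det) · [[d, -b], [-b, a]] = [[0.2359, 0.0063],
 [0.0063, 0.0643]].

Step 4 — quadratic form (x̄ - mu_0)^T · S^{-1} · (x̄ - mu_0):
  S^{-1} · (x̄ - mu_0) = (-0.6346, 0.1274),
  (x̄ - mu_0)^T · [...] = (-2.75)·(-0.6346) + (2.25)·(0.1274) = 2.0317.

Step 5 — scale by n: T² = 4 · 2.0317 = 8.127.

T² ≈ 8.127


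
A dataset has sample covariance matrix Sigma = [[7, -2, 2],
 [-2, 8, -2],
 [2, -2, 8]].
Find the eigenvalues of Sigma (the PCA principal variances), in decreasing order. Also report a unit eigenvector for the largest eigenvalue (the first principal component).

Step 1 — characteristic polynomial p(λ) = det(λI - Sigma) = λ³ - tr·λ² + c_1·λ - det, where tr = trace, c_1 = sum of the principal 2×2 minors, det = det(Sigma):
  tr = 7 + 8 + 8 = 23,
  c_1 = (7·8 - (-2)²) + (7·8 - (2)²) + (8·8 - (-2)²) = 52 + 52 + 60 = 164,
  det = 7·(8·8 - (-2)²) - (-2)·((-2)·8 - (-2)·(2)) + (2)·((-2)·(-2) - 8·(2)) = 7·(60) - (-2)·(-12) + (2)·(-12) = 372.
  So p(λ) = λ³ - 23λ² + 164λ - 372.
Step 2 — look for an integer root (rational root theorem: any rational root is an integer divisor of 372). Testing λ = 6:
  p(6) = 216 - 828 + 984 - 372 = 0  ✓
  Dividing out (λ - 6): p(λ) = (λ - 6)(λ² - 17λ + 62).
Step 3 — remaining eigenvalues from the quadratic λ² - 17λ + 62 = 0:
  Δ = 17² - 4·62 = 289 - 248 = 41,  λ = (17 ± √41)/2 = (17 ± 6.4031)/2 ≈ 11.7016 or 5.2984.
  Sorted: λ_1 = 11.7016,  λ_2 = 6,  λ_3 = 5.2984  (check: sum = 23 = tr ✓).

Step 4 — unit eigenvector for λ_1 ≈ 11.7016: v spans the null space of (Sigma - λ_1 I), whose rows are
  r_1 = (-4.7016, -2, 2),  r_2 = (-2, -3.7016, -2),  r_3 = (2, -2, -3.7016).
  v is orthogonal to every row, so take v ∝ r_1 × r_2 = ((-2)·(-2) - (2)·(-3.7016), (2)·(-2) - (-4.7016)·(-2), (-4.7016)·(-3.7016) - (-2)·(-2)) ≈ (11.4031, -13.4031, 13.4031).
  Let u = (11.4031, -13.4031, 13.4031).
  ||u|| = √((11.4031)² + (-13.4031)² + (13.4031)²) = √(489.3187) ≈ 22.1205,  v_1 = u/||u|| ≈ (0.5155, -0.6059, 0.6059) (||v_1|| = 1).

λ_1 = 11.7016,  λ_2 = 6,  λ_3 = 5.2984;  v_1 ≈ (0.5155, -0.6059, 0.6059)


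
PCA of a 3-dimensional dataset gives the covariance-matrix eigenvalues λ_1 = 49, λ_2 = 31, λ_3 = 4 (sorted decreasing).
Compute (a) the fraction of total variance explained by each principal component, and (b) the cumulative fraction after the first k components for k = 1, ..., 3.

Step 1 — total variance = trace(Sigma) = Σ λ_i = 49 + 31 + 4 = 84.

Step 2 — fraction explained by component i = λ_i / Σ λ:
  PC1: 49/84 = 0.5833
  PC2: 31/84 = 0.369
  PC3: 4/84 = 0.0476

Step 3 — cumulative fraction after k components = (λ_1 + ... + λ_k) / Σ λ:
  k = 1: 49/84 = 0.5833
  k = 2: (49 + 31)/84 = 80/84 = 0.9524
  k = 3: (49 + 31 + 4)/84 = 84/84 = 1

Summary (fraction, with percent):

explained: PC1 0.5833 (58.33%), PC2 0.369 (36.9%), PC3 0.0476 (4.76%);  cumulative: 0.5833, 0.9524, 1


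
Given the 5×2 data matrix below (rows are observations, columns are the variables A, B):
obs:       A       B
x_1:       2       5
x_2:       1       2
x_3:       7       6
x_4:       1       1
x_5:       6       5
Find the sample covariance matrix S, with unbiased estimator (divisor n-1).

Step 1 — column means:
  mean(A) = (2 + 1 + 7 + 1 + 6) / 5 = 17/5 = 3.4
  mean(B) = (5 + 2 + 6 + 1 + 5) / 5 = 19/5 = 3.8

Step 2 — sample covariance S[i,j] = (1/(n-1)) · Σ_k (x_{k,i} - mean_i) · (x_{k,j} - mean_j), with n-1 = 4.
  S[A,A] = ((-1.4)·(-1.4) + (-2.4)·(-2.4) + (3.6)·(3.6) + (-2.4)·(-2.4) + (2.6)·(2.6)) / 4 = 33.2/4 = 8.3
  S[A,B] = ((-1.4)·(1.2) + (-2.4)·(-1.8) + (3.6)·(2.2) + (-2.4)·(-2.8) + (2.6)·(1.2)) / 4 = 20.4/4 = 5.1
  S[B,B] = ((1.2)·(1.2) + (-1.8)·(-1.8) + (2.2)·(2.2) + (-2.8)·(-2.8) + (1.2)·(1.2)) / 4 = 18.8/4 = 4.7

S is symmetric (S[j,i] = S[i,j]). Assembling:

S = [[8.3, 5.1],
 [5.1, 4.7]]


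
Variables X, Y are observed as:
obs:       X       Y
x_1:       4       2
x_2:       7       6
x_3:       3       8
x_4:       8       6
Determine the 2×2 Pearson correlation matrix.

Step 1 — column means:
  mean(X) = (4 + 7 + 3 + 8) / 4 = 22/4 = 5.5
  mean(Y) = (2 + 6 + 8 + 6) / 4 = 22/4 = 5.5

Step 2 — sample variances and covariances s[i,j] = (1/(n-1)) · Σ_k (x_{k,i} - mean_i) · (x_{k,j} - mean_j), with n-1 = 3:
  s[X,X] = ((-1.5)·(-1.5) + (1.5)·(1.5) + (-2.5)·(-2.5) + (2.5)·(2.5)) / 3 = 17/3 = 5.6667
  s[X,Y] = ((-1.5)·(-3.5) + (1.5)·(0.5) + (-2.5)·(2.5) + (2.5)·(0.5)) / 3 = 1/3 = 0.3333
  s[Y,Y] = ((-3.5)·(-3.5) + (0.5)·(0.5) + (2.5)·(2.5) + (0.5)·(0.5)) / 3 = 19/3 = 6.3333
  Sample standard deviations s_i = √(s[i,i]):
  s(X) = √(5.6667) = 2.3805
  s(Y) = √(6.3333) = 2.5166

Step 3 — r_{ij} = s_{ij} / (s_i · s_j):
  r[X,X] = 1 (diagonal).
  r[X,Y] = 0.3333 / (2.3805 · 2.5166) = 0.3333 / 5.9907 = 0.0556
  r[Y,Y] = 1 (diagonal).

R is symmetric with unit diagonal. Assembling:

R = [[1, 0.0556],
 [0.0556, 1]]


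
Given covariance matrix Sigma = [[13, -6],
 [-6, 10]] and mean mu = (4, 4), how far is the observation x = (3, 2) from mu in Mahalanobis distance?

Step 1 — centre the observation: (x - mu) = (-1, -2).

Step 2 — invert Sigma. det(Sigma) = 13·10 - (-6)² = 94.
  Sigma^{-1} = (1/det) · [[d, -b], [-b, a]] = [[0.1064, 0.0638],
 [0.0638, 0.1383]].

Step 3 — form the quadratic (x - mu)^T · Sigma^{-1} · (x - mu):
  Sigma^{-1} · (x - mu) = (-0.234, -0.3404).
  (x - mu)^T · [Sigma^{-1} · (x - mu)] = (-1)·(-0.234) + (-2)·(-0.3404) = 0.9149.

Step 4 — take square root: d = √(0.9149) ≈ 0.9565.

d(x, mu) = √(0.9149) ≈ 0.9565


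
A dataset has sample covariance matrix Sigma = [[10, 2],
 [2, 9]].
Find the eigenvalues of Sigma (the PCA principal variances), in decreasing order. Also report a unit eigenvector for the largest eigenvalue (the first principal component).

Step 1 — characteristic polynomial of 2×2 Sigma:
  det(Sigma - λI) = λ² - trace · λ + det = 0.
  trace = 10 + 9 = 19, det = 10·9 - (2)² = 86.
Step 2 — discriminant:
  Δ = trace² - 4·det = 361 - 344 = 17.
Step 3 — eigenvalues:
  λ = (trace ± √Δ)/2 = (19 ± 4.1231)/2,
  λ_1 = 11.5616,  λ_2 = 7.4384.

Step 4 — unit eigenvector for λ_1: solve (Sigma - λ_1 I)v = 0. First row:
  (10 - 11.5616)·v_x + (2)·v_y = 0, i.e. (-1.5616)·v_x + (2)·v_y = 0,
  so v ∝ (b, λ_1 - a) = (2, 1.5616) = u.
  ||u|| = √((2)² + (1.5616)²) = √(6.4384) ≈ 2.5374,
  v_1 = u/||u|| ≈ (0.7882, 0.6154) (||v_1|| = 1).

λ_1 = 11.5616,  λ_2 = 7.4384;  v_1 ≈ (0.7882, 0.6154)


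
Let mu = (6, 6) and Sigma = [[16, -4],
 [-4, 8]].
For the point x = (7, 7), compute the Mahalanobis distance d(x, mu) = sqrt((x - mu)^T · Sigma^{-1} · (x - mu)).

Step 1 — centre the observation: (x - mu) = (1, 1).

Step 2 — invert Sigma. det(Sigma) = 16·8 - (-4)² = 112.
  Sigma^{-1} = (1/det) · [[d, -b], [-b, a]] = [[0.0714, 0.0357],
 [0.0357, 0.1429]].

Step 3 — form the quadratic (x - mu)^T · Sigma^{-1} · (x - mu):
  Sigma^{-1} · (x - mu) = (0.1071, 0.1786).
  (x - mu)^T · [Sigma^{-1} · (x - mu)] = (1)·(0.1071) + (1)·(0.1786) = 0.2857.

Step 4 — take square root: d = √(0.2857) ≈ 0.5345.

d(x, mu) = √(0.2857) ≈ 0.5345


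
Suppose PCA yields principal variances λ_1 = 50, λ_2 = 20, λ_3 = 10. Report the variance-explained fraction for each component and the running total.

Step 1 — total variance = trace(Sigma) = Σ λ_i = 50 + 20 + 10 = 80.

Step 2 — fraction explained by component i = λ_i / Σ λ:
  PC1: 50/80 = 0.625
  PC2: 20/80 = 0.25
  PC3: 10/80 = 0.125

Step 3 — cumulative fraction after k components = (λ_1 + ... + λ_k) / Σ λ:
  k = 1: 50/80 = 0.625
  k = 2: (50 + 20)/80 = 70/80 = 0.875
  k = 3: (50 + 20 + 10)/80 = 80/80 = 1

Summary (fraction, with percent):

explained: PC1 0.625 (62.5%), PC2 0.25 (25%), PC3 0.125 (12.5%);  cumulative: 0.625, 0.875, 1


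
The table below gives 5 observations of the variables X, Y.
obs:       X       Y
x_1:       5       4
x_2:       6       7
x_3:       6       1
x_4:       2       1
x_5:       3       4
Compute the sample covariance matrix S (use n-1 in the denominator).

Step 1 — column means:
  mean(X) = (5 + 6 + 6 + 2 + 3) / 5 = 22/5 = 4.4
  mean(Y) = (4 + 7 + 1 + 1 + 4) / 5 = 17/5 = 3.4

Step 2 — sample covariance S[i,j] = (1/(n-1)) · Σ_k (x_{k,i} - mean_i) · (x_{k,j} - mean_j), with n-1 = 4.
  S[X,X] = ((0.6)·(0.6) + (1.6)·(1.6) + (1.6)·(1.6) + (-2.4)·(-2.4) + (-1.4)·(-1.4)) / 4 = 13.2/4 = 3.3
  S[X,Y] = ((0.6)·(0.6) + (1.6)·(3.6) + (1.6)·(-2.4) + (-2.4)·(-2.4) + (-1.4)·(0.6)) / 4 = 7.2/4 = 1.8
  S[Y,Y] = ((0.6)·(0.6) + (3.6)·(3.6) + (-2.4)·(-2.4) + (-2.4)·(-2.4) + (0.6)·(0.6)) / 4 = 25.2/4 = 6.3

S is symmetric (S[j,i] = S[i,j]). Assembling:

S = [[3.3, 1.8],
 [1.8, 6.3]]


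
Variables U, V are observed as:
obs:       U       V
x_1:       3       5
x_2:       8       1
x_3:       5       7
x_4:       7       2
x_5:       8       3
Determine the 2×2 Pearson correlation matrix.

Step 1 — column means:
  mean(U) = (3 + 8 + 5 + 7 + 8) / 5 = 31/5 = 6.2
  mean(V) = (5 + 1 + 7 + 2 + 3) / 5 = 18/5 = 3.6

Step 2 — sample variances and covariances s[i,j] = (1/(n-1)) · Σ_k (x_{k,i} - mean_i) · (x_{k,j} - mean_j), with n-1 = 4:
  s[U,U] = ((-3.2)·(-3.2) + (1.8)·(1.8) + (-1.2)·(-1.2) + (0.8)·(0.8) + (1.8)·(1.8)) / 4 = 18.8/4 = 4.7
  s[U,V] = ((-3.2)·(1.4) + (1.8)·(-2.6) + (-1.2)·(3.4) + (0.8)·(-1.6) + (1.8)·(-0.6)) / 4 = -15.6/4 = -3.9
  s[V,V] = ((1.4)·(1.4) + (-2.6)·(-2.6) + (3.4)·(3.4) + (-1.6)·(-1.6) + (-0.6)·(-0.6)) / 4 = 23.2/4 = 5.8
  Sample standard deviations s_i = √(s[i,i]):
  s(U) = √(4.7) = 2.1679
  s(V) = √(5.8) = 2.4083

Step 3 — r_{ij} = s_{ij} / (s_i · s_j):
  r[U,U] = 1 (diagonal).
  r[U,V] = -3.9 / (2.1679 · 2.4083) = -3.9 / 5.2211 = -0.747
  r[V,V] = 1 (diagonal).

R is symmetric with unit diagonal. Assembling:

R = [[1, -0.747],
 [-0.747, 1]]


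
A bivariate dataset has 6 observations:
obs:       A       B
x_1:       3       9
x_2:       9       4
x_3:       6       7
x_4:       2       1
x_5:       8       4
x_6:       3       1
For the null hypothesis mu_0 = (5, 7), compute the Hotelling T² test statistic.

Step 1 — sample mean vector:
  mean(A) = (3 + 9 + 6 + 2 + 8 + 3) / 6 = 31/6 = 5.1667
  mean(B) = (9 + 4 + 7 + 1 + 4 + 1) / 6 = 26/6 = 4.3333
  x̄ = (5.1667, 4.3333),  deviation x̄ - mu_0 = (5.1667, 4.3333) - (5, 7) = (0.1667, -2.6667).

Step 2 — sample covariance matrix, S[i,j] = (1/(n-1)) · Σ_k (x_{k,i} - mean_i) · (x_{k,j} - mean_j), divisor n-1 = 5:
  S[A,A] = ((-2.1667)·(-2.1667) + (3.8333)·(3.8333) + (0.8333)·(0.8333) + (-3.1667)·(-3.1667) + (2.8333)·(2.8333) + (-2.1667)·(-2.1667)) / 5 = 42.8333/5 = 8.5667
  S[A,B] = ((-2.1667)·(4.6667) + (3.8333)·(-0.3333) + (0.8333)·(2.6667) + (-3.1667)·(-3.3333) + (2.8333)·(-0.3333) + (-2.1667)·(-3.3333)) / 5 = 7.6667/5 = 1.5333
  S[B,B] = ((4.6667)·(4.6667) + (-0.3333)·(-0.3333) + (2.6667)·(2.6667) + (-3.3333)·(-3.3333) + (-0.3333)·(-0.3333) + (-3.3333)·(-3.3333)) / 5 = 51.3333/5 = 10.2667
  S = [[8.5667, 1.5333],
 [1.5333, 10.2667]].

Step 3 — invert S. det(S) = 8.5667·10.2667 - (1.5333)² = 85.6.
  S^{-1} = (1/det) · [[d, -b], [-b, a]] = [[0.1199, -0.0179],
 [-0.0179, 0.1001]].

Step 4 — quadratic form (x̄ - mu_0)^T · S^{-1} · (x̄ - mu_0):
  S^{-1} · (x̄ - mu_0) = (0.0678, -0.2699),
  (x̄ - mu_0)^T · [...] = (0.1667)·(0.0678) + (-2.6667)·(-0.2699) = 0.7309.

Step 5 — scale by n: T² = 6 · 0.7309 = 4.3855.

T² ≈ 4.3855


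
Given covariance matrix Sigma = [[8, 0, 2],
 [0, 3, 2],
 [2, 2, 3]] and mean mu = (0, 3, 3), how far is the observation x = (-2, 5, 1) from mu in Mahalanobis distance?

Step 1 — centre the observation: (x - mu) = (-2, 2, -2).

Step 2 — invert Sigma (cofactor / det for 3×3, or solve directly):
  Sigma^{-1} = [[0.1786, 0.1429, -0.2143],
 [0.1429, 0.7143, -0.5714],
 [-0.2143, -0.5714, 0.8571]].

Step 3 — form the quadratic (x - mu)^T · Sigma^{-1} · (x - mu):
  Sigma^{-1} · (x - mu) = (0.3571, 2.2857, -2.4286).
  (x - mu)^T · [Sigma^{-1} · (x - mu)] = (-2)·(0.3571) + (2)·(2.2857) + (-2)·(-2.4286) = 8.7143.

Step 4 — take square root: d = √(8.7143) ≈ 2.952.

d(x, mu) = √(8.7143) ≈ 2.952


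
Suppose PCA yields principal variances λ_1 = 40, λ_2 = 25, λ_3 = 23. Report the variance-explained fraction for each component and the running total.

Step 1 — total variance = trace(Sigma) = Σ λ_i = 40 + 25 + 23 = 88.

Step 2 — fraction explained by component i = λ_i / Σ λ:
  PC1: 40/88 = 0.4545
  PC2: 25/88 = 0.2841
  PC3: 23/88 = 0.2614

Step 3 — cumulative fraction after k components = (λ_1 + ... + λ_k) / Σ λ:
  k = 1: 40/88 = 0.4545
  k = 2: (40 + 25)/88 = 65/88 = 0.7386
  k = 3: (40 + 25 + 23)/88 = 88/88 = 1

Summary (fraction, with percent):

explained: PC1 0.4545 (45.45%), PC2 0.2841 (28.41%), PC3 0.2614 (26.14%);  cumulative: 0.4545, 0.7386, 1


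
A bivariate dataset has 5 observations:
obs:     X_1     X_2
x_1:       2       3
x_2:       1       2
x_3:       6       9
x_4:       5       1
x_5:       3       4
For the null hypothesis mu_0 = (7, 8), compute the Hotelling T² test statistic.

Step 1 — sample mean vector:
  mean(X_1) = (2 + 1 + 6 + 5 + 3) / 5 = 17/5 = 3.4
  mean(X_2) = (3 + 2 + 9 + 1 + 4) / 5 = 19/5 = 3.8
  x̄ = (3.4, 3.8),  deviation x̄ - mu_0 = (3.4, 3.8) - (7, 8) = (-3.6, -4.2).

Step 2 — sample covariance matrix, S[i,j] = (1/(n-1)) · Σ_k (x_{k,i} - mean_i) · (x_{k,j} - mean_j), divisor n-1 = 4:
  S[X_1,X_1] = ((-1.4)·(-1.4) + (-2.4)·(-2.4) + (2.6)·(2.6) + (1.6)·(1.6) + (-0.4)·(-0.4)) / 4 = 17.2/4 = 4.3
  S[X_1,X_2] = ((-1.4)·(-0.8) + (-2.4)·(-1.8) + (2.6)·(5.2) + (1.6)·(-2.8) + (-0.4)·(0.2)) / 4 = 14.4/4 = 3.6
  S[X_2,X_2] = ((-0.8)·(-0.8) + (-1.8)·(-1.8) + (5.2)·(5.2) + (-2.8)·(-2.8) + (0.2)·(0.2)) / 4 = 38.8/4 = 9.7
  S = [[4.3, 3.6],
 [3.6, 9.7]].

Step 3 — invert S. det(S) = 4.3·9.7 - (3.6)² = 28.75.
  S^{-1} = (1/det) · [[d, -b], [-b, a]] = [[0.3374, -0.1252],
 [-0.1252, 0.1496]].

Step 4 — quadratic form (x̄ - mu_0)^T · S^{-1} · (x̄ - mu_0):
  S^{-1} · (x̄ - mu_0) = (-0.6887, -0.1774),
  (x̄ - mu_0)^T · [...] = (-3.6)·(-0.6887) + (-4.2)·(-0.1774) = 3.2243.

Step 5 — scale by n: T² = 5 · 3.2243 = 16.1217.

T² ≈ 16.1217


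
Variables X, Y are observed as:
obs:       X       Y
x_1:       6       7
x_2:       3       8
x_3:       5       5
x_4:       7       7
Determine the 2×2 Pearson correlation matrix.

Step 1 — column means:
  mean(X) = (6 + 3 + 5 + 7) / 4 = 21/4 = 5.25
  mean(Y) = (7 + 8 + 5 + 7) / 4 = 27/4 = 6.75

Step 2 — sample variances and covariances s[i,j] = (1/(n-1)) · Σ_k (x_{k,i} - mean_i) · (x_{k,j} - mean_j), with n-1 = 3:
  s[X,X] = ((0.75)·(0.75) + (-2.25)·(-2.25) + (-0.25)·(-0.25) + (1.75)·(1.75)) / 3 = 8.75/3 = 2.9167
  s[X,Y] = ((0.75)·(0.25) + (-2.25)·(1.25) + (-0.25)·(-1.75) + (1.75)·(0.25)) / 3 = -1.75/3 = -0.5833
  s[Y,Y] = ((0.25)·(0.25) + (1.25)·(1.25) + (-1.75)·(-1.75) + (0.25)·(0.25)) / 3 = 4.75/3 = 1.5833
  Sample standard deviations s_i = √(s[i,i]):
  s(X) = √(2.9167) = 1.7078
  s(Y) = √(1.5833) = 1.2583

Step 3 — r_{ij} = s_{ij} / (s_i · s_j):
  r[X,X] = 1 (diagonal).
  r[X,Y] = -0.5833 / (1.7078 · 1.2583) = -0.5833 / 2.149 = -0.2714
  r[Y,Y] = 1 (diagonal).

R is symmetric with unit diagonal. Assembling:

R = [[1, -0.2714],
 [-0.2714, 1]]


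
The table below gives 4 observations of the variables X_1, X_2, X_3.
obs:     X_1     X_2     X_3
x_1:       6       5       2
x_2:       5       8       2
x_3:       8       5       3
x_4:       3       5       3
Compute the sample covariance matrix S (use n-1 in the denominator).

Step 1 — column means:
  mean(X_1) = (6 + 5 + 8 + 3) / 4 = 22/4 = 5.5
  mean(X_2) = (5 + 8 + 5 + 5) / 4 = 23/4 = 5.75
  mean(X_3) = (2 + 2 + 3 + 3) / 4 = 10/4 = 2.5

Step 2 — sample covariance S[i,j] = (1/(n-1)) · Σ_k (x_{k,i} - mean_i) · (x_{k,j} - mean_j), with n-1 = 3.
  S[X_1,X_1] = ((0.5)·(0.5) + (-0.5)·(-0.5) + (2.5)·(2.5) + (-2.5)·(-2.5)) / 3 = 13/3 = 4.3333
  S[X_1,X_2] = ((0.5)·(-0.75) + (-0.5)·(2.25) + (2.5)·(-0.75) + (-2.5)·(-0.75)) / 3 = -1.5/3 = -0.5
  S[X_1,X_3] = ((0.5)·(-0.5) + (-0.5)·(-0.5) + (2.5)·(0.5) + (-2.5)·(0.5)) / 3 = 0/3 = 0
  S[X_2,X_2] = ((-0.75)·(-0.75) + (2.25)·(2.25) + (-0.75)·(-0.75) + (-0.75)·(-0.75)) / 3 = 6.75/3 = 2.25
  S[X_2,X_3] = ((-0.75)·(-0.5) + (2.25)·(-0.5) + (-0.75)·(0.5) + (-0.75)·(0.5)) / 3 = -1.5/3 = -0.5
  S[X_3,X_3] = ((-0.5)·(-0.5) + (-0.5)·(-0.5) + (0.5)·(0.5) + (0.5)·(0.5)) / 3 = 1/3 = 0.3333

S is symmetric (S[j,i] = S[i,j]). Assembling:

S = [[4.3333, -0.5, 0],
 [-0.5, 2.25, -0.5],
 [0, -0.5, 0.3333]]


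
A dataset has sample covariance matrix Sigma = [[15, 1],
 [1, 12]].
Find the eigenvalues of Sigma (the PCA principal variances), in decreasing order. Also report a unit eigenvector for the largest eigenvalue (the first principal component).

Step 1 — characteristic polynomial of 2×2 Sigma:
  det(Sigma - λI) = λ² - trace · λ + det = 0.
  trace = 15 + 12 = 27, det = 15·12 - (1)² = 179.
Step 2 — discriminant:
  Δ = trace² - 4·det = 729 - 716 = 13.
Step 3 — eigenvalues:
  λ = (trace ± √Δ)/2 = (27 ± 3.6056)/2,
  λ_1 = 15.3028,  λ_2 = 11.6972.

Step 4 — unit eigenvector for λ_1: solve (Sigma - λ_1 I)v = 0. First row:
  (15 - 15.3028)·v_x + (1)·v_y = 0, i.e. (-0.3028)·v_x + (1)·v_y = 0,
  so v ∝ (b, λ_1 - a) = (1, 0.3028) = u.
  ||u|| = √((1)² + (0.3028)²) = √(1.0917) ≈ 1.0448,
  v_1 = u/||u|| ≈ (0.9571, 0.2898) (||v_1|| = 1).

λ_1 = 15.3028,  λ_2 = 11.6972;  v_1 ≈ (0.9571, 0.2898)


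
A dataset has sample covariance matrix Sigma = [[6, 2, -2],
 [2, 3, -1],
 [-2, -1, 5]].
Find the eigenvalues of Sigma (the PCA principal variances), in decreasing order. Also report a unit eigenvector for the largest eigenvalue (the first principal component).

Step 1 — characteristic polynomial p(λ) = det(λI - Sigma) = λ³ - tr·λ² + c_1·λ - det, where tr = trace, c_1 = sum of the principal 2×2 minors, det = det(Sigma):
  tr = 6 + 3 + 5 = 14,
  c_1 = (6·3 - (2)²) + (6·5 - (-2)²) + (3·5 - (-1)²) = 14 + 26 + 14 = 54,
  det = 6·(3·5 - (-1)²) - (2)·((2)·5 - (-1)·(-2)) + (-2)·((2)·(-1) - 3·(-2)) = 6·(14) - (2)·(8) + (-2)·(4) = 60.
  So p(λ) = λ³ - 14λ² + 54λ - 60.
Step 2 — look for an integer root (rational root theorem: any rational root is an integer divisor of 60). Testing λ = 2:
  p(2) = 8 - 56 + 108 - 60 = 0  ✓
  Dividing out (λ - 2): p(λ) = (λ - 2)(λ² - 12λ + 30).
Step 3 — remaining eigenvalues from the quadratic λ² - 12λ + 30 = 0:
  Δ = 12² - 4·30 = 144 - 120 = 24,  λ = (12 ± √24)/2 = (12 ± 4.899)/2 ≈ 8.4495 or 3.5505.
  Sorted: λ_1 = 8.4495,  λ_2 = 3.5505,  λ_3 = 2  (check: sum = 14 = tr ✓).

Step 4 — unit eigenvector for λ_1 ≈ 8.4495: v spans the null space of (Sigma - λ_1 I), whose rows are
  r_1 = (-2.4495, 2, -2),  r_2 = (2, -5.4495, -1),  r_3 = (-2, -1, -3.4495).
  v is orthogonal to every row, so take v ∝ r_1 × r_2 = ((2)·(-1) - (-2)·(-5.4495), (-2)·(2) - (-2.4495)·(-1), (-2.4495)·(-5.4495) - (2)·(2)) ≈ (-12.899, -6.4495, 9.3485).
  Rescale (multiply by -1 so the first nonzero entry is positive): u = (12.899, 6.4495, -9.3485).
  ||u|| = √((12.899)² + (6.4495)² + (-9.3485)²) = √(295.3735) ≈ 17.1864,  v_1 = u/||u|| ≈ (0.7505, 0.3753, -0.5439) (||v_1|| = 1).

λ_1 = 8.4495,  λ_2 = 3.5505,  λ_3 = 2;  v_1 ≈ (0.7505, 0.3753, -0.5439)


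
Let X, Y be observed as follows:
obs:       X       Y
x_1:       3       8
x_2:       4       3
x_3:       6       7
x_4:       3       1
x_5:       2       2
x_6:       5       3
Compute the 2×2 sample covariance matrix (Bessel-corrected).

Step 1 — column means:
  mean(X) = (3 + 4 + 6 + 3 + 2 + 5) / 6 = 23/6 = 3.8333
  mean(Y) = (8 + 3 + 7 + 1 + 2 + 3) / 6 = 24/6 = 4

Step 2 — sample covariance S[i,j] = (1/(n-1)) · Σ_k (x_{k,i} - mean_i) · (x_{k,j} - mean_j), with n-1 = 5.
  S[X,X] = ((-0.8333)·(-0.8333) + (0.1667)·(0.1667) + (2.1667)·(2.1667) + (-0.8333)·(-0.8333) + (-1.8333)·(-1.8333) + (1.1667)·(1.1667)) / 5 = 10.8333/5 = 2.1667
  S[X,Y] = ((-0.8333)·(4) + (0.1667)·(-1) + (2.1667)·(3) + (-0.8333)·(-3) + (-1.8333)·(-2) + (1.1667)·(-1)) / 5 = 8/5 = 1.6
  S[Y,Y] = ((4)·(4) + (-1)·(-1) + (3)·(3) + (-3)·(-3) + (-2)·(-2) + (-1)·(-1)) / 5 = 40/5 = 8

S is symmetric (S[j,i] = S[i,j]). Assembling:

S = [[2.1667, 1.6],
 [1.6, 8]]


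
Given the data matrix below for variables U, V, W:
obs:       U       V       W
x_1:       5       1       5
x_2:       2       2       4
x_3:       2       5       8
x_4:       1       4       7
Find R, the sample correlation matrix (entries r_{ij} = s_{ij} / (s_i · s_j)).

Step 1 — column means:
  mean(U) = (5 + 2 + 2 + 1) / 4 = 10/4 = 2.5
  mean(V) = (1 + 2 + 5 + 4) / 4 = 12/4 = 3
  mean(W) = (5 + 4 + 8 + 7) / 4 = 24/4 = 6

Step 2 — sample variances and covariances s[i,j] = (1/(n-1)) · Σ_k (x_{k,i} - mean_i) · (x_{k,j} - mean_j), with n-1 = 3:
  s[U,U] = ((2.5)·(2.5) + (-0.5)·(-0.5) + (-0.5)·(-0.5) + (-1.5)·(-1.5)) / 3 = 9/3 = 3
  s[U,V] = ((2.5)·(-2) + (-0.5)·(-1) + (-0.5)·(2) + (-1.5)·(1)) / 3 = -7/3 = -2.3333
  s[U,W] = ((2.5)·(-1) + (-0.5)·(-2) + (-0.5)·(2) + (-1.5)·(1)) / 3 = -4/3 = -1.3333
  s[V,V] = ((-2)·(-2) + (-1)·(-1) + (2)·(2) + (1)·(1)) / 3 = 10/3 = 3.3333
  s[V,W] = ((-2)·(-1) + (-1)·(-2) + (2)·(2) + (1)·(1)) / 3 = 9/3 = 3
  s[W,W] = ((-1)·(-1) + (-2)·(-2) + (2)·(2) + (1)·(1)) / 3 = 10/3 = 3.3333
  Sample standard deviations s_i = √(s[i,i]):
  s(U) = √(3) = 1.7321
  s(V) = √(3.3333) = 1.8257
  s(W) = √(3.3333) = 1.8257

Step 3 — r_{ij} = s_{ij} / (s_i · s_j):
  r[U,U] = 1 (diagonal).
  r[U,V] = -2.3333 / (1.7321 · 1.8257) = -2.3333 / 3.1623 = -0.7379
  r[U,W] = -1.3333 / (1.7321 · 1.8257) = -1.3333 / 3.1623 = -0.4216
  r[V,V] = 1 (diagonal).
  r[V,W] = 3 / (1.8257 · 1.8257) = 3 / 3.3333 = 0.9
  r[W,W] = 1 (diagonal).

R is symmetric with unit diagonal. Assembling:

R = [[1, -0.7379, -0.4216],
 [-0.7379, 1, 0.9],
 [-0.4216, 0.9, 1]]


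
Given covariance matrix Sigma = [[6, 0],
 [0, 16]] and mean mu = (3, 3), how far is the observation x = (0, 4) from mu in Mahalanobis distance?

Step 1 — centre the observation: (x - mu) = (-3, 1).

Step 2 — invert Sigma. det(Sigma) = 6·16 - (0)² = 96.
  Sigma^{-1} = (1/det) · [[d, -b], [-b, a]] = [[0.1667, 0],
 [0, 0.0625]].

Step 3 — form the quadratic (x - mu)^T · Sigma^{-1} · (x - mu):
  Sigma^{-1} · (x - mu) = (-0.5, 0.0625).
  (x - mu)^T · [Sigma^{-1} · (x - mu)] = (-3)·(-0.5) + (1)·(0.0625) = 1.5625.

Step 4 — take square root: d = √(1.5625) ≈ 1.25.

d(x, mu) = √(1.5625) ≈ 1.25


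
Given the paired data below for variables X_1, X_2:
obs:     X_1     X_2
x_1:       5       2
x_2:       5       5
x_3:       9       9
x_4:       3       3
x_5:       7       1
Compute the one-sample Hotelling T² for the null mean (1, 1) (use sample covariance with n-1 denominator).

Step 1 — sample mean vector:
  mean(X_1) = (5 + 5 + 9 + 3 + 7) / 5 = 29/5 = 5.8
  mean(X_2) = (2 + 5 + 9 + 3 + 1) / 5 = 20/5 = 4
  x̄ = (5.8, 4),  deviation x̄ - mu_0 = (5.8, 4) - (1, 1) = (4.8, 3).

Step 2 — sample covariance matrix, S[i,j] = (1/(n-1)) · Σ_k (x_{k,i} - mean_i) · (x_{k,j} - mean_j), divisor n-1 = 4:
  S[X_1,X_1] = ((-0.8)·(-0.8) + (-0.8)·(-0.8) + (3.2)·(3.2) + (-2.8)·(-2.8) + (1.2)·(1.2)) / 4 = 20.8/4 = 5.2
  S[X_1,X_2] = ((-0.8)·(-2) + (-0.8)·(1) + (3.2)·(5) + (-2.8)·(-1) + (1.2)·(-3)) / 4 = 16/4 = 4
  S[X_2,X_2] = ((-2)·(-2) + (1)·(1) + (5)·(5) + (-1)·(-1) + (-3)·(-3)) / 4 = 40/4 = 10
  S = [[5.2, 4],
 [4, 10]].

Step 3 — invert S. det(S) = 5.2·10 - (4)² = 36.
  S^{-1} = (1/det) · [[d, -b], [-b, a]] = [[0.2778, -0.1111],
 [-0.1111, 0.1444]].

Step 4 — quadratic form (x̄ - mu_0)^T · S^{-1} · (x̄ - mu_0):
  S^{-1} · (x̄ - mu_0) = (1, -0.1),
  (x̄ - mu_0)^T · [...] = (4.8)·(1) + (3)·(-0.1) = 4.5.

Step 5 — scale by n: T² = 5 · 4.5 = 22.5.

T² ≈ 22.5


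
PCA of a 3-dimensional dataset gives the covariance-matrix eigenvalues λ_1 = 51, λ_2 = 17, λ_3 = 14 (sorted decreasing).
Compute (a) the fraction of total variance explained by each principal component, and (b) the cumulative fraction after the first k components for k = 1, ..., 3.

Step 1 — total variance = trace(Sigma) = Σ λ_i = 51 + 17 + 14 = 82.

Step 2 — fraction explained by component i = λ_i / Σ λ:
  PC1: 51/82 = 0.622
  PC2: 17/82 = 0.2073
  PC3: 14/82 = 0.1707

Step 3 — cumulative fraction after k components = (λ_1 + ... + λ_k) / Σ λ:
  k = 1: 51/82 = 0.622
  k = 2: (51 + 17)/82 = 68/82 = 0.8293
  k = 3: (51 + 17 + 14)/82 = 82/82 = 1

Summary (fraction, with percent):

explained: PC1 0.622 (62.2%), PC2 0.2073 (20.73%), PC3 0.1707 (17.07%);  cumulative: 0.622, 0.8293, 1


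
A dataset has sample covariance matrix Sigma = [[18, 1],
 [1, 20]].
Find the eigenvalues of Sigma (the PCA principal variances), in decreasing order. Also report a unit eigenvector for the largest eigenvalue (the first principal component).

Step 1 — characteristic polynomial of 2×2 Sigma:
  det(Sigma - λI) = λ² - trace · λ + det = 0.
  trace = 18 + 20 = 38, det = 18·20 - (1)² = 359.
Step 2 — discriminant:
  Δ = trace² - 4·det = 1444 - 1436 = 8.
Step 3 — eigenvalues:
  λ = (trace ± √Δ)/2 = (38 ± 2.8284)/2,
  λ_1 = 20.4142,  λ_2 = 17.5858.

Step 4 — unit eigenvector for λ_1: solve (Sigma - λ_1 I)v = 0. First row:
  (18 - 20.4142)·v_x + (1)·v_y = 0, i.e. (-2.4142)·v_x + (1)·v_y = 0,
  so v ∝ (b, λ_1 - a) = (1, 2.4142) = u.
  ||u|| = √((1)² + (2.4142)²) = √(6.8284) ≈ 2.6131,
  v_1 = u/||u|| ≈ (0.3827, 0.9239) (||v_1|| = 1).

λ_1 = 20.4142,  λ_2 = 17.5858;  v_1 ≈ (0.3827, 0.9239)


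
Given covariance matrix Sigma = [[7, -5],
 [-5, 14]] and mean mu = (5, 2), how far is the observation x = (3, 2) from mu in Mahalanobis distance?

Step 1 — centre the observation: (x - mu) = (-2, 0).

Step 2 — invert Sigma. det(Sigma) = 7·14 - (-5)² = 73.
  Sigma^{-1} = (1/det) · [[d, -b], [-b, a]] = [[0.1918, 0.0685],
 [0.0685, 0.0959]].

Step 3 — form the quadratic (x - mu)^T · Sigma^{-1} · (x - mu):
  Sigma^{-1} · (x - mu) = (-0.3836, -0.137).
  (x - mu)^T · [Sigma^{-1} · (x - mu)] = (-2)·(-0.3836) + (0)·(-0.137) = 0.7671.

Step 4 — take square root: d = √(0.7671) ≈ 0.8759.

d(x, mu) = √(0.7671) ≈ 0.8759
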